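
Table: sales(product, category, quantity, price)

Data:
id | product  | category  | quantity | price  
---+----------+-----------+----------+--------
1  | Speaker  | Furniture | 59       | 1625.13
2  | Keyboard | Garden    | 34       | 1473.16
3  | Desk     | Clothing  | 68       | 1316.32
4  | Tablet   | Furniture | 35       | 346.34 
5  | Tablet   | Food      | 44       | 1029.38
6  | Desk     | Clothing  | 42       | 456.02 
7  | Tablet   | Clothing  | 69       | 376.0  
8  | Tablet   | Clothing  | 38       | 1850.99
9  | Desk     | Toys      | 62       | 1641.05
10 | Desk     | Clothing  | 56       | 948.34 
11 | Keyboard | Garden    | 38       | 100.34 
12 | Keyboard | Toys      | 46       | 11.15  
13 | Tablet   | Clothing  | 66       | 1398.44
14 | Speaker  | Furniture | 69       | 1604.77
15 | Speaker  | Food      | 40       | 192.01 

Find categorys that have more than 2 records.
SELECT category, COUNT(*) as cnt
FROM sales
GROUP BY category
HAVING COUNT(*) > 2

Result:
  Clothing: 6
  Furniture: 3

Note: HAVING filters groups after aggregation, WHERE filters rows before.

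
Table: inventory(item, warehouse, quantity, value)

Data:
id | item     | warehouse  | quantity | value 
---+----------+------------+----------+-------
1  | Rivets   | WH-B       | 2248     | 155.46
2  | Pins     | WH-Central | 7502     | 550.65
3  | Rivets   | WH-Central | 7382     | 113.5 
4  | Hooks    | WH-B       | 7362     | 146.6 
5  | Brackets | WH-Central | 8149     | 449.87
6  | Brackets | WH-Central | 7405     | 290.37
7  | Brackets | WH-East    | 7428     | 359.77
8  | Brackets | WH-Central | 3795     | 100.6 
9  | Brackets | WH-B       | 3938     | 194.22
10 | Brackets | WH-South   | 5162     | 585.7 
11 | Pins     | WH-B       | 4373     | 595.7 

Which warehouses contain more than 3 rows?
SELECT warehouse, COUNT(*) as cnt
FROM inventory
GROUP BY warehouse
HAVING COUNT(*) > 3

Result:
  WH-B: 4
  WH-Central: 5

Note: HAVING filters groups after aggregation, WHERE filters rows before.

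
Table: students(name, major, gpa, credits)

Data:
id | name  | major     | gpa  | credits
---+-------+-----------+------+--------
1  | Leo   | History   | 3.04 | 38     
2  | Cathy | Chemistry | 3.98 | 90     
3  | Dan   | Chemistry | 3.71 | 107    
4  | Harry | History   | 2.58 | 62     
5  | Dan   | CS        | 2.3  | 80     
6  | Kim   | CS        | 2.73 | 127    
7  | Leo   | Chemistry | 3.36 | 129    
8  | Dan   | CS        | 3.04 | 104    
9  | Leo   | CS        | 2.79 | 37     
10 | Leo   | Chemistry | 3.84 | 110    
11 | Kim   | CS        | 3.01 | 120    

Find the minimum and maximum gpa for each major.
SELECT major, MIN(gpa), MAX(gpa)
FROM students
GROUP BY major

Result:
  CS: min=2.30, max=3.04
  Chemistry: min=3.36, max=3.98
  History: min=2.58, max=3.04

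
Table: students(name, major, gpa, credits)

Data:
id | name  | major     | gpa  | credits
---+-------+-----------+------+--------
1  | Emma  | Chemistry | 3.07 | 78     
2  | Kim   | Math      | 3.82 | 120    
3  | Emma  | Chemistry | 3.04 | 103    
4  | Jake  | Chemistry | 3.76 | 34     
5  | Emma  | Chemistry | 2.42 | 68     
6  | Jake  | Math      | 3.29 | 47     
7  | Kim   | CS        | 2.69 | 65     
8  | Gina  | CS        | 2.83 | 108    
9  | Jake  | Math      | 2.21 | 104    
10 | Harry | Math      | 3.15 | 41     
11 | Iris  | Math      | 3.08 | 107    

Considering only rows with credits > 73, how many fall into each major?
SELECT major, COUNT(*)
FROM students
WHERE credits > 73
GROUP BY major

Note: WHERE filters rows before grouping.

Result:
  CS: 1
  Chemistry: 2
  Math: 3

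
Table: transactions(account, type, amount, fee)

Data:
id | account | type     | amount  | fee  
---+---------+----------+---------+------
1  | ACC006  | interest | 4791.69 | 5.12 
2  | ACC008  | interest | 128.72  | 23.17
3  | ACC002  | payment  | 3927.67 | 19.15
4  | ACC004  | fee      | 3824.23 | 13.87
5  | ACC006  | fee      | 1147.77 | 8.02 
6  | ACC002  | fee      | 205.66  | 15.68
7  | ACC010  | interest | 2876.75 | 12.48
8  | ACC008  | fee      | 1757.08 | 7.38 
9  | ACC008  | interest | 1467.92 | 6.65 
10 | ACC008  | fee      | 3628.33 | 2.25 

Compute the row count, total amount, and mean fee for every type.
SELECT type,
       COUNT(*) as cnt,
       SUM(amount) as total_amount,
       AVG(fee) as avg_fee
FROM transactions
GROUP BY type

Result:
  fee: 5 records, 10563.07 total amount, 9.44 avg fee
  interest: 4 records, 9265.08 total amount, 11.86 avg fee
  payment: 1 records, 3927.67 total amount, 19.15 avg fee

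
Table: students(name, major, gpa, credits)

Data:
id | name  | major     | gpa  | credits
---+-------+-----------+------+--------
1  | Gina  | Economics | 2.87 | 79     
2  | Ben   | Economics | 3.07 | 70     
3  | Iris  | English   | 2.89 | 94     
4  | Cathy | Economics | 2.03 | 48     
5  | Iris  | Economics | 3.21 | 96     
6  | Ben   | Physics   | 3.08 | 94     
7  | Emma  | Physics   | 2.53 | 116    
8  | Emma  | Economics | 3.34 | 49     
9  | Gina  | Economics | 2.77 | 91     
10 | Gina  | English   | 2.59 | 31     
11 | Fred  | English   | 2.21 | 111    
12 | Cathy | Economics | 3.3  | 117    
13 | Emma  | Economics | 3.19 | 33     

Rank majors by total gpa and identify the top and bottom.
SELECT major, SUM(gpa)
FROM students
GROUP BY major
ORDER BY SUM(gpa)

All groups:
  Physics: 5.61
  English: 7.69
  Economics: 23.78

Highest: Economics (23.78)
Lowest: Physics (5.61)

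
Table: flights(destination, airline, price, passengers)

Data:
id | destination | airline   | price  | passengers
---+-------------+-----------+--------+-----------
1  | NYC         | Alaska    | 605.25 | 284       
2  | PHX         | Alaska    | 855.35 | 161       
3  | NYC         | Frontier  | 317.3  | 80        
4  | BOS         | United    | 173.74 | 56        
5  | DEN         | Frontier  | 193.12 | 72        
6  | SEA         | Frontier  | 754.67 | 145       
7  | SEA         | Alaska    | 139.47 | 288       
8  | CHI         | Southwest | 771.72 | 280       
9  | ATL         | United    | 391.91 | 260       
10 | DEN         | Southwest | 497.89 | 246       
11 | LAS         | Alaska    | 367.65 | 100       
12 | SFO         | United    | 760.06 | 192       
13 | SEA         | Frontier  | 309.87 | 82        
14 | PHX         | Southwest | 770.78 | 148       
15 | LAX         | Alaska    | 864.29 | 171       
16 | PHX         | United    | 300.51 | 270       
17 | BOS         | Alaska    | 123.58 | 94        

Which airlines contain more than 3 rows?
SELECT airline, COUNT(*) as cnt
FROM flights
GROUP BY airline
HAVING COUNT(*) > 3

Result:
  Alaska: 6
  Frontier: 4
  United: 4

Note: HAVING filters groups after aggregation, WHERE filters rows before.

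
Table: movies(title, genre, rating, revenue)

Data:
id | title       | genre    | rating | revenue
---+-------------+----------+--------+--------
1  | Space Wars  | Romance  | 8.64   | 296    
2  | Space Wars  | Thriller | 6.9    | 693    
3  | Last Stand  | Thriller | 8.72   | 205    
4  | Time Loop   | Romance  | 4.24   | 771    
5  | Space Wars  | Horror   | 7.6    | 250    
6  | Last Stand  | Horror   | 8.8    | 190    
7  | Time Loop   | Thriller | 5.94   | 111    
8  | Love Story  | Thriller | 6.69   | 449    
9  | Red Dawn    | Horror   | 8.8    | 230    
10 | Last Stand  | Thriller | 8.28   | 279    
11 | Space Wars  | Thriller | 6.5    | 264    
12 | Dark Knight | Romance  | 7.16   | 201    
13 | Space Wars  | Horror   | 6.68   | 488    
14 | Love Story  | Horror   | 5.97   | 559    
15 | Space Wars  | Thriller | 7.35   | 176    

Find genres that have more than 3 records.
SELECT genre, COUNT(*) as cnt
FROM movies
GROUP BY genre
HAVING COUNT(*) > 3

Result:
  Horror: 5
  Thriller: 7

Note: HAVING filters groups after aggregation, WHERE filters rows before.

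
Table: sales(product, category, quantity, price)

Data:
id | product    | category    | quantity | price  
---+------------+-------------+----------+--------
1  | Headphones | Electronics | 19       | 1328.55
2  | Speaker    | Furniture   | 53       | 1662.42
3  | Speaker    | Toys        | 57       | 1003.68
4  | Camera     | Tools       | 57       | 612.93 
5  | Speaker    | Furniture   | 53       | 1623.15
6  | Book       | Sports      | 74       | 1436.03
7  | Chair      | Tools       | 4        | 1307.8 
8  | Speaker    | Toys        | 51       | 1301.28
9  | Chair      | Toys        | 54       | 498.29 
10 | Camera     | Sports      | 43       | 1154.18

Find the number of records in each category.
SELECT category, COUNT(*) as count
FROM sales
GROUP BY category

Result:
  Electronics: 1
  Furniture: 2
  Sports: 2
  Tools: 2
  Toys: 3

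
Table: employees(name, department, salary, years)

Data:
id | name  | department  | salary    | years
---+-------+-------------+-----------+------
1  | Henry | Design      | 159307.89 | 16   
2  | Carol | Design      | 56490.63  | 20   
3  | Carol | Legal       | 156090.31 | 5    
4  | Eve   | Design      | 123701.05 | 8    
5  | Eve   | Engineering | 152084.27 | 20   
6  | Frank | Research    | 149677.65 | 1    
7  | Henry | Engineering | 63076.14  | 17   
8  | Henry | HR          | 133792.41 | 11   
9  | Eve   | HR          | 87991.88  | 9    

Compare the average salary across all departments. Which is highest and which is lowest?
SELECT department, AVG(salary)
FROM employees
GROUP BY department
ORDER BY AVG(salary)

All groups:
  Engineering: 107580.21
  HR: 110892.15
  Design: 113166.52
  Research: 149677.65
  Legal: 156090.31

Highest: Legal (156090.31)
Lowest: Engineering (107580.21)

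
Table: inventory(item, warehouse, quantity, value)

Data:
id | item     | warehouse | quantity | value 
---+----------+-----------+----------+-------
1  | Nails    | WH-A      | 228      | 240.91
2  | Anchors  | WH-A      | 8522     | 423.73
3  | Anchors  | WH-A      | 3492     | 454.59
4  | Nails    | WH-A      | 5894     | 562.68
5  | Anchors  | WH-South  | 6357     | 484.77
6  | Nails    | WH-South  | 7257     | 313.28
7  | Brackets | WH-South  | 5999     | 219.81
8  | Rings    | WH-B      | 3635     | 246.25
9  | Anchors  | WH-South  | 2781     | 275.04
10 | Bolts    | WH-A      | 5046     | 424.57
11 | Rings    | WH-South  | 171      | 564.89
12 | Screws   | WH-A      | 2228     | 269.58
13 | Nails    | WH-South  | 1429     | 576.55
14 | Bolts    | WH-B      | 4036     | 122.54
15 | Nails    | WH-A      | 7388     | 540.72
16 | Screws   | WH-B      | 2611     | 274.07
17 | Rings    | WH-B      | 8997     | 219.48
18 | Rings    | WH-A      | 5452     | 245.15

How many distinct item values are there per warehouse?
SELECT warehouse, COUNT(DISTINCT item)
FROM inventory
GROUP BY warehouse

Result:
  WH-A: 5 distinct
  WH-B: 3 distinct
  WH-South: 4 distinct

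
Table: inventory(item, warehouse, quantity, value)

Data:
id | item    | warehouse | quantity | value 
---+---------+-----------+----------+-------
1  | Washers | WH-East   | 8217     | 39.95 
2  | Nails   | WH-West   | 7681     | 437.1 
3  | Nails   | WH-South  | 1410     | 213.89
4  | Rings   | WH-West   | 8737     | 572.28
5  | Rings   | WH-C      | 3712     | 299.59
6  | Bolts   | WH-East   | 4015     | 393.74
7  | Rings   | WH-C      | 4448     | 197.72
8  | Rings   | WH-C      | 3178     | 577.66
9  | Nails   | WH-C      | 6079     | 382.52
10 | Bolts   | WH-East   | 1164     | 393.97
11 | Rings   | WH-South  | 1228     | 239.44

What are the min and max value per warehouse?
SELECT warehouse, MIN(value), MAX(value)
FROM inventory
GROUP BY warehouse

Result:
  WH-C: min=197.72, max=577.66
  WH-East: min=39.95, max=393.97
  WH-South: min=213.89, max=239.44
  WH-West: min=437.10, max=572.28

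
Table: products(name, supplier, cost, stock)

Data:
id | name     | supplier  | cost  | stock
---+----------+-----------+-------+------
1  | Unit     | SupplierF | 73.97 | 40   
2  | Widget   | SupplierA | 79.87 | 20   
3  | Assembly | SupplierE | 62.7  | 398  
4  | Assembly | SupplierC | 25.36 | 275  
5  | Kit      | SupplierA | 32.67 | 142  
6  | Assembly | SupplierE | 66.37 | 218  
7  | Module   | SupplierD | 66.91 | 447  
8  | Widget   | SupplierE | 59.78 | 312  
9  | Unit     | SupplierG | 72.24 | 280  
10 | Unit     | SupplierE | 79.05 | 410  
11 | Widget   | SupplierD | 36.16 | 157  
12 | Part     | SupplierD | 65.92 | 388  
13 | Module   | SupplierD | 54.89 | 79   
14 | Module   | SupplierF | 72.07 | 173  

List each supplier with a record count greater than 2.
SELECT supplier, COUNT(*) as cnt
FROM products
GROUP BY supplier
HAVING COUNT(*) > 2

Result:
  SupplierD: 4
  SupplierE: 4

Note: HAVING filters groups after aggregation, WHERE filters rows before.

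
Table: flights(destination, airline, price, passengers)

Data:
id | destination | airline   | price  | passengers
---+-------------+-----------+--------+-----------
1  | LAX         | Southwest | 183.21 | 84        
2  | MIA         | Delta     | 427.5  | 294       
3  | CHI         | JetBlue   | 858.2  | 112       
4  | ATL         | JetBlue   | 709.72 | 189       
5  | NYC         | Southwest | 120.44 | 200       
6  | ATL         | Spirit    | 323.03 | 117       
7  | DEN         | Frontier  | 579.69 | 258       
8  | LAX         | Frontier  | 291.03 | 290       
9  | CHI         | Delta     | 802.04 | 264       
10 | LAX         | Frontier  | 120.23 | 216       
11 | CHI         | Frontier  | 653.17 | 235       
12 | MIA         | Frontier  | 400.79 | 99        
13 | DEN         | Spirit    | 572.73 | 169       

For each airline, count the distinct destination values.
SELECT airline, COUNT(DISTINCT destination)
FROM flights
GROUP BY airline

Result:
  Delta: 2 distinct
  Frontier: 4 distinct
  JetBlue: 2 distinct
  Southwest: 2 distinct
  Spirit: 2 distinct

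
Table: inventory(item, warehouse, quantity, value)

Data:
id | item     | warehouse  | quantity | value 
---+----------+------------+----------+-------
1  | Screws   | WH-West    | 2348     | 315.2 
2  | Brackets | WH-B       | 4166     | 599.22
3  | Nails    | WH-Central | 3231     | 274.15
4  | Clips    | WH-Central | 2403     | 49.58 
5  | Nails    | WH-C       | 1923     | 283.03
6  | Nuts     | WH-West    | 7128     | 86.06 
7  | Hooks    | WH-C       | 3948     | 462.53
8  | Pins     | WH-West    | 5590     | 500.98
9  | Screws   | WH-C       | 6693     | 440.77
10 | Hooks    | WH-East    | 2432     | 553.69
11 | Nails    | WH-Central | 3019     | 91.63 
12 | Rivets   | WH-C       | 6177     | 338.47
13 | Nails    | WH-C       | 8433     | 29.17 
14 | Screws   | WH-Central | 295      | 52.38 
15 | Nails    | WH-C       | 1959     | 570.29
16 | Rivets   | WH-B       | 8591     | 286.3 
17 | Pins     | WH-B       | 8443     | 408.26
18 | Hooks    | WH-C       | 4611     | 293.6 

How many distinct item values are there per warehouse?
SELECT warehouse, COUNT(DISTINCT item)
FROM inventory
GROUP BY warehouse

Result:
  WH-B: 3 distinct
  WH-C: 4 distinct
  WH-Central: 3 distinct
  WH-East: 1 distinct
  WH-West: 3 distinct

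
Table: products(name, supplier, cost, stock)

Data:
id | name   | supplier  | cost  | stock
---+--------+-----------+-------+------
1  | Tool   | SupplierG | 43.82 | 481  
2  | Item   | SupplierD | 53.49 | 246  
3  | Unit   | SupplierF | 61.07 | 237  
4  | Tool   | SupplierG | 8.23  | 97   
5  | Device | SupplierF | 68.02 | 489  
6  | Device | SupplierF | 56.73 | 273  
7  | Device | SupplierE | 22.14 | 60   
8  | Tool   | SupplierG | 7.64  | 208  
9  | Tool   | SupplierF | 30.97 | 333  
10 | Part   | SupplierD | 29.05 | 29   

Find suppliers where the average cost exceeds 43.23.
SELECT supplier, AVG(cost)
FROM products
GROUP BY supplier
HAVING AVG(cost) > 43.23

Result:
  SupplierF: avg=54.20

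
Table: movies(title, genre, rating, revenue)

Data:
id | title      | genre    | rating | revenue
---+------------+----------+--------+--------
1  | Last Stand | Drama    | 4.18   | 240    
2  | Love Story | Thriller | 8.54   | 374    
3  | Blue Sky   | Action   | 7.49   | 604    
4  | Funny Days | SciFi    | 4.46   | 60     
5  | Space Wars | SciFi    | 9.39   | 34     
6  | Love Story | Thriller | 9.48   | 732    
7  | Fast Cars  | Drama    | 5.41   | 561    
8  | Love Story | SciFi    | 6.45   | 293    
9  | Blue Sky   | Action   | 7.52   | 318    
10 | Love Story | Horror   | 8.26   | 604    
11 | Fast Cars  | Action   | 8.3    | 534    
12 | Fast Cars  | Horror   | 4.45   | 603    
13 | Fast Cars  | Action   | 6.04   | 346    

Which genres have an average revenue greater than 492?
SELECT genre, AVG(revenue)
FROM movies
GROUP BY genre
HAVING AVG(revenue) > 492

Result:
  Horror: avg=603.50
  Thriller: avg=553.00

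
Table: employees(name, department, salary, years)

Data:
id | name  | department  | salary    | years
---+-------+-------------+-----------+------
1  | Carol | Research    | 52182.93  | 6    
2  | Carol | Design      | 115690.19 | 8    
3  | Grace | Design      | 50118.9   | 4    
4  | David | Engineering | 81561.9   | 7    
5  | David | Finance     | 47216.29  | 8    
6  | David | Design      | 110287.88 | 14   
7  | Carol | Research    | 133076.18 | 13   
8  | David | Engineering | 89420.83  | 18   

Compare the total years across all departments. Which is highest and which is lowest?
SELECT department, SUM(years)
FROM employees
GROUP BY department
ORDER BY SUM(years)

All groups:
  Finance: 8
  Research: 19
  Engineering: 25
  Design: 26

Highest: Design (26)
Lowest: Finance (8)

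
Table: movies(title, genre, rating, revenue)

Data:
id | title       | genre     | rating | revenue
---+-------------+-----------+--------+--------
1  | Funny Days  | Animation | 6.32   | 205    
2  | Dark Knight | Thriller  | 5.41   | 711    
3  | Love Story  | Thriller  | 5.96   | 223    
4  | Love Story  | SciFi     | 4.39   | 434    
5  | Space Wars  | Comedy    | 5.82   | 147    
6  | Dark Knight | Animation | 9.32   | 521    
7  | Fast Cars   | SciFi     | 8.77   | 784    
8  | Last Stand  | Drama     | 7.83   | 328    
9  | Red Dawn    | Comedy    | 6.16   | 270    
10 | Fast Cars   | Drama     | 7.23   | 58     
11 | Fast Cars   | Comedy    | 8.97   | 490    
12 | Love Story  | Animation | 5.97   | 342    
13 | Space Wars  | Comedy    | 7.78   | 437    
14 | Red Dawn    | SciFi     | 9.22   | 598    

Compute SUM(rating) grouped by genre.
SELECT genre, SUM(rating) as result
FROM movies
GROUP BY genre

Result:
  Animation: 21.61
  Comedy: 28.73
  Drama: 15.06
  SciFi: 22.38
  Thriller: 11.37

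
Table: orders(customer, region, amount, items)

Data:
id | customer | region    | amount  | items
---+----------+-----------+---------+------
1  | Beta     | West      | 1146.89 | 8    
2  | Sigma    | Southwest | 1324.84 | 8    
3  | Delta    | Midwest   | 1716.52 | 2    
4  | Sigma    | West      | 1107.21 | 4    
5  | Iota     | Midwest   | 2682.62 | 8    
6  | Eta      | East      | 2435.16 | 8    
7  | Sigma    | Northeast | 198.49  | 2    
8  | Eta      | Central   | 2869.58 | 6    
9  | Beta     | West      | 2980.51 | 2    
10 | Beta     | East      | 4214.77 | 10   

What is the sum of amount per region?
SELECT region, SUM(amount) as result
FROM orders
GROUP BY region

Result:
  Central: 2869.58
  East: 6649.93
  Midwest: 4399.14
  Northeast: 198.49
  Southwest: 1324.84
  West: 5234.61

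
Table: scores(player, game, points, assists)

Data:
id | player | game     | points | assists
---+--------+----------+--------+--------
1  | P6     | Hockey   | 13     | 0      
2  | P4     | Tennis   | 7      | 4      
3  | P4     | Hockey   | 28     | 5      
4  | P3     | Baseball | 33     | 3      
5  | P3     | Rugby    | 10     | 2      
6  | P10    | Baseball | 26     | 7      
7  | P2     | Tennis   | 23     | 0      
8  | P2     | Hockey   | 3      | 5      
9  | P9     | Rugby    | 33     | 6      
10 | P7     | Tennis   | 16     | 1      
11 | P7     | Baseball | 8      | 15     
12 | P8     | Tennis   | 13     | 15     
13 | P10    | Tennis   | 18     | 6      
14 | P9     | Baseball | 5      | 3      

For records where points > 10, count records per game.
SELECT game, COUNT(*)
FROM scores
WHERE points > 10
GROUP BY game

Note: WHERE filters rows before grouping.

Result:
  Baseball: 2
  Hockey: 2
  Rugby: 1
  Tennis: 4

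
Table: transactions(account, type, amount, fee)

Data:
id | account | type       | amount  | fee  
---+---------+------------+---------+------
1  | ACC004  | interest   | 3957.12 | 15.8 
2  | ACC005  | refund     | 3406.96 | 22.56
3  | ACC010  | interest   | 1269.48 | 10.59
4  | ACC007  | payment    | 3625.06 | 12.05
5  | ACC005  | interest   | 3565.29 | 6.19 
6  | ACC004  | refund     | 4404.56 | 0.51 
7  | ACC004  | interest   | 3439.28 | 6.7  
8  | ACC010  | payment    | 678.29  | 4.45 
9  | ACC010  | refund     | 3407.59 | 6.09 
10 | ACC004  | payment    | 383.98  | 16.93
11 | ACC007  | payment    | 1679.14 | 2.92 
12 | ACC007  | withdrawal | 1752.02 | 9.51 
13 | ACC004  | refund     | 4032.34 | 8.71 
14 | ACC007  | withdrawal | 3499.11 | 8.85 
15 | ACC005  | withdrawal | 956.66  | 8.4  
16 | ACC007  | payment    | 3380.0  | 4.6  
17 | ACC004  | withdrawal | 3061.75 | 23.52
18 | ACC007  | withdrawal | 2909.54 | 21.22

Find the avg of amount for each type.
SELECT type, AVG(amount) as result
FROM transactions
GROUP BY type

Result:
  interest: 3057.79
  payment: 1949.29
  refund: 3812.86
  withdrawal: 2435.82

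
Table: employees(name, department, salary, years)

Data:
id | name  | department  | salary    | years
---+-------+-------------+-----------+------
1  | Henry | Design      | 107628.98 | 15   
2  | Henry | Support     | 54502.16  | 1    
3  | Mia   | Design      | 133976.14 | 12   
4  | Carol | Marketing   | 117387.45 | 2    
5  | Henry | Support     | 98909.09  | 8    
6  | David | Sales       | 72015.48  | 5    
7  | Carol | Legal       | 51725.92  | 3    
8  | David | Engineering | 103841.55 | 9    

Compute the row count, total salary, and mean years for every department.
SELECT department,
       COUNT(*) as cnt,
       SUM(salary) as total_salary,
       AVG(years) as avg_years
FROM employees
GROUP BY department

Result:
  Design: 2 records, 241605.12 total salary, 13.50 avg years
  Engineering: 1 records, 103841.55 total salary, 9.00 avg years
  Legal: 1 records, 51725.92 total salary, 3.00 avg years
  Marketing: 1 records, 117387.45 total salary, 2.00 avg years
  Sales: 1 records, 72015.48 total salary, 5.00 avg years
  Support: 2 records, 153411.25 total salary, 4.50 avg years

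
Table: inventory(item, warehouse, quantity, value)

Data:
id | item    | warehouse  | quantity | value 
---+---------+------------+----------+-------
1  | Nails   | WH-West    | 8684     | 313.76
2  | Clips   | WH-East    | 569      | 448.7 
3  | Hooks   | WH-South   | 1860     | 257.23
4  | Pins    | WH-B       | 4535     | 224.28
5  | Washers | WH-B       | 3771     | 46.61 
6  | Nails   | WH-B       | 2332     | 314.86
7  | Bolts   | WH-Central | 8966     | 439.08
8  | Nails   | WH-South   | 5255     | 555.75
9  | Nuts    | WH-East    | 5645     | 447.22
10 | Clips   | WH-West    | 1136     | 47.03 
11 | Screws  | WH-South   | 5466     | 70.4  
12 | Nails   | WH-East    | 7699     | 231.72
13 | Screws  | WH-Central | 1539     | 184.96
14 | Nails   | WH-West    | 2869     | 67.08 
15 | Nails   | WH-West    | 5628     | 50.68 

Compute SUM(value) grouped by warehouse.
SELECT warehouse, SUM(value) as result
FROM inventory
GROUP BY warehouse

Result:
  WH-B: 585.75
  WH-Central: 624.04
  WH-East: 1127.64
  WH-South: 883.38
  WH-West: 478.55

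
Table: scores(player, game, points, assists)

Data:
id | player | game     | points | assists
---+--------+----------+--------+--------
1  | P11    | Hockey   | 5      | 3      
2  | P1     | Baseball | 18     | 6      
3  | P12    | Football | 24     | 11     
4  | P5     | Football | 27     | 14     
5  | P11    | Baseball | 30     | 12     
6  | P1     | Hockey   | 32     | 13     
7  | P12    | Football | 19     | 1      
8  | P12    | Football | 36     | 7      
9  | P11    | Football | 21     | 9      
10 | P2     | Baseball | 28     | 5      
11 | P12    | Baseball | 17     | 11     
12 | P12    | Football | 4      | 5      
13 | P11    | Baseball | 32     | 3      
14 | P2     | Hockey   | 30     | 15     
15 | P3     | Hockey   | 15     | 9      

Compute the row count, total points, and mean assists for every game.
SELECT game,
       COUNT(*) as cnt,
       SUM(points) as total_points,
       AVG(assists) as avg_assists
FROM scores
GROUP BY game

Result:
  Baseball: 5 records, 125 total points, 7.40 avg assists
  Football: 6 records, 131 total points, 7.83 avg assists
  Hockey: 4 records, 82 total points, 10.00 avg assists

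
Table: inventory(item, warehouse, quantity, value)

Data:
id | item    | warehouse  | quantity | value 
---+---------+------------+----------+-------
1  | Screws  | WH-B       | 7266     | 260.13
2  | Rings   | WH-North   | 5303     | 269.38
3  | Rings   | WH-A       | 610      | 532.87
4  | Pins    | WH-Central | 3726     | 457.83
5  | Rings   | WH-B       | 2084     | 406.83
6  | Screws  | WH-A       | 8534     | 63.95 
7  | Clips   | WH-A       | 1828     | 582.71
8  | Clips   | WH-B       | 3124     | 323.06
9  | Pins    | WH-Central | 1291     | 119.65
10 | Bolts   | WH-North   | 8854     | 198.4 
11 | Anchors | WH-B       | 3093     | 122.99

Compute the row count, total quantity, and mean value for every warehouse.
SELECT warehouse,
       COUNT(*) as cnt,
       SUM(quantity) as total_quantity,
       AVG(value) as avg_value
FROM inventory
GROUP BY warehouse

Result:
  WH-A: 3 records, 10972 total quantity, 393.18 avg value
  WH-B: 4 records, 15567 total quantity, 278.25 avg value
  WH-Central: 2 records, 5017 total quantity, 288.74 avg value
  WH-North: 2 records, 14157 total quantity, 233.89 avg value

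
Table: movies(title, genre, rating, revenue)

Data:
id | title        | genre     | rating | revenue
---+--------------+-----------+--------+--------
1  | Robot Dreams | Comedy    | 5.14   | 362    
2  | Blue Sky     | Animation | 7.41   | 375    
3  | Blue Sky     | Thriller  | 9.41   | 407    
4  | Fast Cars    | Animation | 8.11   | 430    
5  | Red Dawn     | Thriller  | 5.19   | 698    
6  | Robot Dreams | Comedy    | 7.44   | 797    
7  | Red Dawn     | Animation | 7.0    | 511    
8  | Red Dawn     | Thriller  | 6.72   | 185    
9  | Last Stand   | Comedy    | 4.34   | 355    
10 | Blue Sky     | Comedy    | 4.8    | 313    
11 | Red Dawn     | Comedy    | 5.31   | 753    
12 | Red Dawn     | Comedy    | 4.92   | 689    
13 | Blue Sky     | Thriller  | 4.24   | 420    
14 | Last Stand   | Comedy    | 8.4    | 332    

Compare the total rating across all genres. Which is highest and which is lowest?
SELECT genre, SUM(rating)
FROM movies
GROUP BY genre
ORDER BY SUM(rating)

All groups:
  Animation: 22.52
  Thriller: 25.56
  Comedy: 40.35

Highest: Comedy (40.35)
Lowest: Animation (22.52)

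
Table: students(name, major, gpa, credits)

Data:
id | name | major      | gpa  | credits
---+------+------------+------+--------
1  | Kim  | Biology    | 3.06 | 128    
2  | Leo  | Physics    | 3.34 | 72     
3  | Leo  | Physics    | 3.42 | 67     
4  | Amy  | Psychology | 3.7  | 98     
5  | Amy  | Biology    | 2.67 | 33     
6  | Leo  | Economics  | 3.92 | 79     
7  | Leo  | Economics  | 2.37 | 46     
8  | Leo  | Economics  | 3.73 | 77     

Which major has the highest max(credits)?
SELECT major, MAX(credits) as val
FROM students
GROUP BY major
ORDER BY val DESC
LIMIT 1

Result: Biology with max(credits) = 128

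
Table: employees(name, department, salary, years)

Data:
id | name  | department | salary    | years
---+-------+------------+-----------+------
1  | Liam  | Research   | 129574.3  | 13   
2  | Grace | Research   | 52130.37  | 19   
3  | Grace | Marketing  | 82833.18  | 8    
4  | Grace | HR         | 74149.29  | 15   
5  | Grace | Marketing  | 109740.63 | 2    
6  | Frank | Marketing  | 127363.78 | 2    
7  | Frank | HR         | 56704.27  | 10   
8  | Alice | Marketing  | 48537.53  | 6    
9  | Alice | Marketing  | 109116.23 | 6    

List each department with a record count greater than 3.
SELECT department, COUNT(*) as cnt
FROM employees
GROUP BY department
HAVING COUNT(*) > 3

Result:
  Marketing: 5

Note: HAVING filters groups after aggregation, WHERE filters rows before.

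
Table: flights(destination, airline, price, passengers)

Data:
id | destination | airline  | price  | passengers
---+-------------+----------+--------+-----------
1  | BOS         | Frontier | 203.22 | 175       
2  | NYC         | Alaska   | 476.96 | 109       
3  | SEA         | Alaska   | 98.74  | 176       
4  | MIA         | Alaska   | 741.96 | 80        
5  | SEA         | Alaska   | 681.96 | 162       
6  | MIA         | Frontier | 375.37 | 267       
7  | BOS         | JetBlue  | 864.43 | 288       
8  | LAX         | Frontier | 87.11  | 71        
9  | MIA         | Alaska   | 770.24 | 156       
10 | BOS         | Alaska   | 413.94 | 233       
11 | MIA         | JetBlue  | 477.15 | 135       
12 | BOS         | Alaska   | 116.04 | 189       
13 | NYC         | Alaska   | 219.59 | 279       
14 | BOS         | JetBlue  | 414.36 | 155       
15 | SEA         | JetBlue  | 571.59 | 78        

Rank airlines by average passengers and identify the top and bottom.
SELECT airline, AVG(passengers)
FROM flights
GROUP BY airline
ORDER BY AVG(passengers)

All groups:
  JetBlue: 164.00
  Frontier: 171.00
  Alaska: 173.00

Highest: Alaska (173.00)
Lowest: JetBlue (164.00)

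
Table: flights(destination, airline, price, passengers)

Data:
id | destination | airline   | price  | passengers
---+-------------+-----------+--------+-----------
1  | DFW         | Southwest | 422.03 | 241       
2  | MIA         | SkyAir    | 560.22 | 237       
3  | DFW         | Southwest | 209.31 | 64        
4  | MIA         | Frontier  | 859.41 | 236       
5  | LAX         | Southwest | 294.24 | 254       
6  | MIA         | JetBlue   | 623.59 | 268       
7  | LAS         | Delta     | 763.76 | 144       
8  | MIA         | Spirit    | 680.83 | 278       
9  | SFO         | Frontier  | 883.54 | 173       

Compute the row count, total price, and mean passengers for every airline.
SELECT airline,
       COUNT(*) as cnt,
       SUM(price) as total_price,
       AVG(passengers) as avg_passengers
FROM flights
GROUP BY airline

Result:
  Delta: 1 records, 763.76 total price, 144.00 avg passengers
  Frontier: 2 records, 1742.95 total price, 204.50 avg passengers
  JetBlue: 1 records, 623.59 total price, 268.00 avg passengers
  SkyAir: 1 records, 560.22 total price, 237.00 avg passengers
  Southwest: 3 records, 925.58 total price, 186.33 avg passengers
  Spirit: 1 records, 680.83 total price, 278.00 avg passengers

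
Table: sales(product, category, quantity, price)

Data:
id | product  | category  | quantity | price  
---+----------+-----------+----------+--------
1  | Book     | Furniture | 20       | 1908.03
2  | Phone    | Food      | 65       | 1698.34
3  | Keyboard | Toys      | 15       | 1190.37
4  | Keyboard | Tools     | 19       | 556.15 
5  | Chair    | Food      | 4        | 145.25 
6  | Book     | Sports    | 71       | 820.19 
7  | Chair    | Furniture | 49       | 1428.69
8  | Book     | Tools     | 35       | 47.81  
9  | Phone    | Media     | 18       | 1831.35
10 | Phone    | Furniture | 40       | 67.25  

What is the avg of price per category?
SELECT category, AVG(price) as result
FROM sales
GROUP BY category

Result:
  Food: 921.80
  Furniture: 1134.66
  Media: 1831.35
  Sports: 820.19
  Tools: 301.98
  Toys: 1190.37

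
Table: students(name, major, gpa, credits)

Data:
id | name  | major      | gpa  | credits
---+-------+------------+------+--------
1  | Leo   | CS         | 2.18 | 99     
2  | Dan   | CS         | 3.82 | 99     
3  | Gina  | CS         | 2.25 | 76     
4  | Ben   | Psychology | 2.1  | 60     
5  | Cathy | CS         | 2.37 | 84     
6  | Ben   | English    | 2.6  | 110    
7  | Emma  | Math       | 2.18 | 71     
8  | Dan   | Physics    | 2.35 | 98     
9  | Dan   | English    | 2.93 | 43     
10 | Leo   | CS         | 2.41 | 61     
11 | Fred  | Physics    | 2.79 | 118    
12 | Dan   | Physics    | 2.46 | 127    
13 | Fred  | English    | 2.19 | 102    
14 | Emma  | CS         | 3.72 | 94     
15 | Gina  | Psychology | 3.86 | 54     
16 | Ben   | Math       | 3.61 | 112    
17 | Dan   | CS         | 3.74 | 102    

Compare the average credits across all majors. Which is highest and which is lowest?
SELECT major, AVG(credits)
FROM students
GROUP BY major
ORDER BY AVG(credits)

All groups:
  Psychology: 57.00
  English: 85.00
  CS: 87.86
  Math: 91.50
  Physics: 114.33

Highest: Physics (114.33)
Lowest: Psychology (57.00)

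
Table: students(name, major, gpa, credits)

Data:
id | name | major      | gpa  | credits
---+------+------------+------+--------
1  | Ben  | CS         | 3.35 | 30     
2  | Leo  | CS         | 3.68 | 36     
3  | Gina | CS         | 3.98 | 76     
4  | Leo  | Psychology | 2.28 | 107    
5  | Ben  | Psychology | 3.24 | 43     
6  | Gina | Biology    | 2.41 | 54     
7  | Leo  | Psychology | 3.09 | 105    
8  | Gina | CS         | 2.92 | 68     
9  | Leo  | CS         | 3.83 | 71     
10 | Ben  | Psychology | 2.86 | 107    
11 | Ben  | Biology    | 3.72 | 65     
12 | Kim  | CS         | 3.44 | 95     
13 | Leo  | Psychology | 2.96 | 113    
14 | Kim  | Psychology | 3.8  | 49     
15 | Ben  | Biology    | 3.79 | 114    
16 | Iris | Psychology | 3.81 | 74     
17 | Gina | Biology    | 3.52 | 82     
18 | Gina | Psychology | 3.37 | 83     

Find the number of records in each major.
SELECT major, COUNT(*) as count
FROM students
GROUP BY major

Result:
  Biology: 4
  CS: 6
  Psychology: 8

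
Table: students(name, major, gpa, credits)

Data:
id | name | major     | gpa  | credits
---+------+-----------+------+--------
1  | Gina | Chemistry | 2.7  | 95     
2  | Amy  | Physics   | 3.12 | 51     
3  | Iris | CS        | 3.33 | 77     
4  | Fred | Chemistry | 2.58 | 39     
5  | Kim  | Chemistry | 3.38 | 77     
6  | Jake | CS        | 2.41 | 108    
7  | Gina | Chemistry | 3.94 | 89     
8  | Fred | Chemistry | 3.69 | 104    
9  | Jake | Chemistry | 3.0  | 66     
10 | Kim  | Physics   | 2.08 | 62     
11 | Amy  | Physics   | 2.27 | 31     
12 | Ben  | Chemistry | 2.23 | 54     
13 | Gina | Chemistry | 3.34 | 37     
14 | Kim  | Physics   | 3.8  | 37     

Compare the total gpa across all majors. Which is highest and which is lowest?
SELECT major, SUM(gpa)
FROM students
GROUP BY major
ORDER BY SUM(gpa)

All groups:
  CS: 5.74
  Physics: 11.27
  Chemistry: 24.86

Highest: Chemistry (24.86)
Lowest: CS (5.74)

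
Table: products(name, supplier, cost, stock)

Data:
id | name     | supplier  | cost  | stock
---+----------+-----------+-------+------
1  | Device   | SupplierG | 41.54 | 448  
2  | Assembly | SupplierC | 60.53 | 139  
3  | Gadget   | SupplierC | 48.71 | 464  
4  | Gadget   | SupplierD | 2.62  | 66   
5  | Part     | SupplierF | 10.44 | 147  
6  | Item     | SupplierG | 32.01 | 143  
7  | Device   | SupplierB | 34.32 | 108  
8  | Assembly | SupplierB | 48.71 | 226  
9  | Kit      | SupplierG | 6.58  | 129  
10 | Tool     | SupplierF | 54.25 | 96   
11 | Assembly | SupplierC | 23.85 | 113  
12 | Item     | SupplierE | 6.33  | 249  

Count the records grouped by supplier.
SELECT supplier, COUNT(*) as count
FROM products
GROUP BY supplier

Result:
  SupplierB: 2
  SupplierC: 3
  SupplierD: 1
  SupplierE: 1
  SupplierF: 2
  SupplierG: 3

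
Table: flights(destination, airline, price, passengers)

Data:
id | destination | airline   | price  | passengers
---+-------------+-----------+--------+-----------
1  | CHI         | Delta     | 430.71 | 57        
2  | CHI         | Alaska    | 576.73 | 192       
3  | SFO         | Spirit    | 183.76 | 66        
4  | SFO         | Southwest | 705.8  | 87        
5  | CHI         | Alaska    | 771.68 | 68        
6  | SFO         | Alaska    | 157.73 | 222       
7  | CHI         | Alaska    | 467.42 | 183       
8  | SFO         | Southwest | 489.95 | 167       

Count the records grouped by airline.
SELECT airline, COUNT(*) as count
FROM flights
GROUP BY airline

Result:
  Alaska: 4
  Delta: 1
  Southwest: 2
  Spirit: 1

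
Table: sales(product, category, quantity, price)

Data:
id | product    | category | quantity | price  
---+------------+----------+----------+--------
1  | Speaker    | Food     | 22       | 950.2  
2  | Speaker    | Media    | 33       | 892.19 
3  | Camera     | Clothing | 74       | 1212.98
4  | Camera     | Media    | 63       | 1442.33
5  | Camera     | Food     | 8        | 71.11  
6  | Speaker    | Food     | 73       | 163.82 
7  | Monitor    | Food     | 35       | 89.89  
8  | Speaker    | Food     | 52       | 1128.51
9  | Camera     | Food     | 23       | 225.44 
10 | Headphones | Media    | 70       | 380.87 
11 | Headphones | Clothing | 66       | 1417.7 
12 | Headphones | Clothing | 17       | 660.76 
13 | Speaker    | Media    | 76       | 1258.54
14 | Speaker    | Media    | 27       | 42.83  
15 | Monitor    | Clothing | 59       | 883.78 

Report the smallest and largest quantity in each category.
SELECT category, MIN(quantity), MAX(quantity)
FROM sales
GROUP BY category

Result:
  Clothing: min=17, max=74
  Food: min=8, max=73
  Media: min=27, max=76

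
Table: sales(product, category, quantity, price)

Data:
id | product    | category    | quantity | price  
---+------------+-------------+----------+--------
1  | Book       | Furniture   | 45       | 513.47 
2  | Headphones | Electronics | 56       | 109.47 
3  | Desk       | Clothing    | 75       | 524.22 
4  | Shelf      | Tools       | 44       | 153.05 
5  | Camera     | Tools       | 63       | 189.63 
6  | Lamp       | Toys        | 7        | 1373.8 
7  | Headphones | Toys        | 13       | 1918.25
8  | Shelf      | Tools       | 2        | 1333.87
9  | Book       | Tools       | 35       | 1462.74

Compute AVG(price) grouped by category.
SELECT category, AVG(price) as result
FROM sales
GROUP BY category

Result:
  Clothing: 524.22
  Electronics: 109.47
  Furniture: 513.47
  Tools: 784.82
  Toys: 1646.03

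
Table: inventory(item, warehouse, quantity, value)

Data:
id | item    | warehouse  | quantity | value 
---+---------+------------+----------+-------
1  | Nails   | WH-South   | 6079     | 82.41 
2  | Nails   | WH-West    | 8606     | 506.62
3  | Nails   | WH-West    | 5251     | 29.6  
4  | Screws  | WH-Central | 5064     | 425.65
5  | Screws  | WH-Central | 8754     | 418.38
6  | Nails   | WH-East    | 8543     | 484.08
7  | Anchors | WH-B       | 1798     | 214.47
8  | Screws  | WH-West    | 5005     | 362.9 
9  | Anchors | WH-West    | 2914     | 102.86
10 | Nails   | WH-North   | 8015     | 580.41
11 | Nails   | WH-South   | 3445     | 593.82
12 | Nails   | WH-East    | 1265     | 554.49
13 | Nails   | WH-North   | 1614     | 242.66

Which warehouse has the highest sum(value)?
SELECT warehouse, SUM(value) as val
FROM inventory
GROUP BY warehouse
ORDER BY val DESC
LIMIT 1

Result: WH-East with sum(value) = 1038.57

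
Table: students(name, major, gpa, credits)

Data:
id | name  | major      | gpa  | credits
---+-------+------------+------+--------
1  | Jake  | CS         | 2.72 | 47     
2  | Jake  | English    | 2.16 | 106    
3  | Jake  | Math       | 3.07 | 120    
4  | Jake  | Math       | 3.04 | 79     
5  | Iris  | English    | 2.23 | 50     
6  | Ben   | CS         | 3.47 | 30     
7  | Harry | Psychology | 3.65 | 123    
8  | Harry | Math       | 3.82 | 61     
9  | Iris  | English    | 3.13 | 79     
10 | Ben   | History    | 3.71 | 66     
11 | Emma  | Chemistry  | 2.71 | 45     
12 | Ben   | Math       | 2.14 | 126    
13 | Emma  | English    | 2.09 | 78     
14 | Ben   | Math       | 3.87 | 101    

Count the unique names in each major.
SELECT major, COUNT(DISTINCT name)
FROM students
GROUP BY major

Result:
  CS: 2 distinct
  Chemistry: 1 distinct
  English: 3 distinct
  History: 1 distinct
  Math: 3 distinct
  Psychology: 1 distinct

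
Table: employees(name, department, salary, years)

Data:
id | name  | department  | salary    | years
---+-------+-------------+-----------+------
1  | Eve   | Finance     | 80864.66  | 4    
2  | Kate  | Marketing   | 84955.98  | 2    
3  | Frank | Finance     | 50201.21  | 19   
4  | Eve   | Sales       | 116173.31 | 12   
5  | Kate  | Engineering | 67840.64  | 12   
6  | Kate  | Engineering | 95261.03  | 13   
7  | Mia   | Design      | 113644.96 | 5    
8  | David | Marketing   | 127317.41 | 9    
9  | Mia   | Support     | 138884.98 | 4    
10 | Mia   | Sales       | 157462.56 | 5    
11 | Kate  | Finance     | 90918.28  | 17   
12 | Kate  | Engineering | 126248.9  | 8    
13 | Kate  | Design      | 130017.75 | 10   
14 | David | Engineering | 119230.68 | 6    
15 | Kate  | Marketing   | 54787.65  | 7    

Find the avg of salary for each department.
SELECT department, AVG(salary) as result
FROM employees
GROUP BY department

Result:
  Design: 121831.36
  Engineering: 102145.31
  Finance: 73994.72
  Marketing: 89020.35
  Sales: 136817.94
  Support: 138884.98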